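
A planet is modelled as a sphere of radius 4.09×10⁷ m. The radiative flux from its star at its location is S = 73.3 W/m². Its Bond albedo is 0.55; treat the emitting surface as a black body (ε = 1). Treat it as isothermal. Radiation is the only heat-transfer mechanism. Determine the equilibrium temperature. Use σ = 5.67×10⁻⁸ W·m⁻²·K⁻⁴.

At equilibrium, absorbed power = emitted power.
Absorbing cross-section = πr² = 5.255×10¹⁵ m²; emitting surface = 4πr² = 2.102×10¹⁶ m² (ratio 4).
(1−a)S·A_cross = εσ·A_surf·T⁴  ⇒  T⁴ = (1−a)S/(4σ).
T⁴ = 0.450·73.3/(4·5.67×10⁻⁸) = 1.454×10⁸ K⁴.
T = (1.454×10⁸)^(1/4).

T ≈ 110 K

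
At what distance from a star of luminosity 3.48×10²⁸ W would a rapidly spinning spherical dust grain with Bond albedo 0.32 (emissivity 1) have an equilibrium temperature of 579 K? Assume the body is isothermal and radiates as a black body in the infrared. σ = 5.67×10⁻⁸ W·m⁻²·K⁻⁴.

d ≈ 2.72×10¹¹ m

For an isothermal black-emitting sphere, (1−a)S·πr² = σ·4πr²·T⁴ ⇒ S = 4σT⁴/(1−a).
S = 4·5.67×10⁻⁸·(579)⁴/0.680 = 37480 W/m².
Flux falls as S = L/(4πd²), so d = √(L/(4πS)) = √(3.48×10²⁸/(4π·37480)).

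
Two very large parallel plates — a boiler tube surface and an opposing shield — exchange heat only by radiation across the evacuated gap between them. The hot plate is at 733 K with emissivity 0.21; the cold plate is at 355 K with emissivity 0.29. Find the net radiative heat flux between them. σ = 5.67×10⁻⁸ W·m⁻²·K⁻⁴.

For two infinite grey parallel plates, q = σ(T₁⁴ − T₂⁴)/(1/ε₁ + 1/ε₂ − 1).
T₁⁴ − T₂⁴ = 2.887×10¹¹ − 1.588×10¹⁰ = 2.728×10¹¹ K⁴.
1/ε₁ + 1/ε₂ − 1 = 4.762 + 3.448 − 1 = 7.210.
q = 5.67×10⁻⁸ × 2.728×10¹¹ / 7.210.

q ≈ 2150 W/m²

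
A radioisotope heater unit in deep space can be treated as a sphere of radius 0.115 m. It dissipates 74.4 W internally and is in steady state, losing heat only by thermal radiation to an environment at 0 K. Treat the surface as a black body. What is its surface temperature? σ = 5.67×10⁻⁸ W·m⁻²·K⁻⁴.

Steady state: internal power = radiated power, P = εσA T⁴.
Radiating area A = 4πr² = 0.1662 m².
T⁴ = P/(εσA) = 74.4/(1.0·5.67×10⁻⁸·0.1662) = 7.896×10⁹ K⁴.
T = (7.896×10⁹)^(1/4).

T ≈ 298 K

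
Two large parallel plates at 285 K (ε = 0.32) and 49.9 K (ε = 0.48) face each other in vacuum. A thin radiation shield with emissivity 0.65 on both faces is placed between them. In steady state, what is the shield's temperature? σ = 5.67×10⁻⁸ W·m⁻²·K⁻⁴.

T_s ≈ 229 K

In steady state the net flux on the hot side equals that on the cold side.
σ(T₁⁴−T_s⁴)/D₁ = σ(T_s⁴−T₂⁴)/D₂, with D₁ = 1/ε₁+1/ε_s−1 = 3.663, D₂ = 1/ε_s+1/ε₂−1 = 2.622.
Solve for T_s⁴: T_s⁴ = (D₂·T₁⁴ + D₁·T₂⁴)/(D₁+D₂) = 2.756×10⁹ K⁴.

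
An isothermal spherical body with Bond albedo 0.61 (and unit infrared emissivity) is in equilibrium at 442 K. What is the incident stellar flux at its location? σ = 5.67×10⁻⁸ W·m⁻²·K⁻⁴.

S ≈ 22200 W/m²

(1−a)S·πr² = σ·4πr²·T⁴ ⇒ S = 4σT⁴/(1−a).
S = 4·5.67×10⁻⁸·3.817×10¹⁰/0.390.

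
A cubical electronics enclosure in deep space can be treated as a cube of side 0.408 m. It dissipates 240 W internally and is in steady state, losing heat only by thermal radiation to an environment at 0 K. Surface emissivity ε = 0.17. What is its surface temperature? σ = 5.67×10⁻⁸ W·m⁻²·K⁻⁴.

T ≈ 397 K

Steady state: internal power = radiated power, P = εσA T⁴.
Radiating area A = 6L² = 0.9988 m².
T⁴ = P/(εσA) = 240/(0.17·5.67×10⁻⁸·0.9988) = 2.493×10¹⁰ K⁴.
T = (2.493×10¹⁰)^(1/4).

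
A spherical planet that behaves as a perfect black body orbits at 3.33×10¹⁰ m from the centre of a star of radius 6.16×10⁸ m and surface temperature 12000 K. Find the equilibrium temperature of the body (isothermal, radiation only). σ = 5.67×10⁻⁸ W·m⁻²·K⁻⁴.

T ≈ 1150 K

The star's surface emits σT_*⁴; at distance d the flux is S = σT_*⁴(R_*/d)².
S = 5.67×10⁻⁸·(12000)⁴·(6.16×10⁸/3.33×10¹⁰)² = 4.023×10⁵ W/m².
For an isothermal sphere T⁴ = (1−a)S/(4σ) = 1.774×10¹² K⁴.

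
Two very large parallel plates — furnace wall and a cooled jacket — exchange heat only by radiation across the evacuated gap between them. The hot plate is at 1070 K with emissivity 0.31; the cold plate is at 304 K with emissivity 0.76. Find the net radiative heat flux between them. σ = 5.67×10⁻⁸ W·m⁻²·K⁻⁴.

For two infinite grey parallel plates, q = σ(T₁⁴ − T₂⁴)/(1/ε₁ + 1/ε₂ − 1).
T₁⁴ − T₂⁴ = 1.311×10¹² − 8.541×10⁹ = 1.302×10¹² K⁴.
1/ε₁ + 1/ε₂ − 1 = 3.226 + 1.316 − 1 = 3.542.
q = 5.67×10⁻⁸ × 1.302×10¹² / 3.542.

q ≈ 20800 W/m²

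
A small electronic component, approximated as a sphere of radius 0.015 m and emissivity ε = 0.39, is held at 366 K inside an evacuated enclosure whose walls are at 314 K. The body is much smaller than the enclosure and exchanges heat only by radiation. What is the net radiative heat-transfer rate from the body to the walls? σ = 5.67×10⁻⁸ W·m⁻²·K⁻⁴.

For a small grey body in a large enclosure: P_net = εσA(T_body⁴ − T_wall⁴).
A = 4πr² = 0.002827 m²; T_body⁴ − T_wall⁴ = 1.794×10¹⁰ − 9.721×10⁹ = 8.223×10⁹ K⁴.
|P_net| = 0.39·5.67×10⁻⁸·0.002827·8.223×10⁹.

P_net ≈ 0.514 W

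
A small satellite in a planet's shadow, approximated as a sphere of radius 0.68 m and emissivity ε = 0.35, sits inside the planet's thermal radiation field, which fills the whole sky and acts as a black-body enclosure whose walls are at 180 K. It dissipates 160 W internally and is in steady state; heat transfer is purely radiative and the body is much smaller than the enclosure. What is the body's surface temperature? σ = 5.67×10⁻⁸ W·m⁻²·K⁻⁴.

T ≈ 222 K

For a small grey body in a large enclosure, net radiated power = εσA(T⁴ − T_w⁴).
Steady state: P = εσA(T⁴ − T_w⁴) with A = 4πr² = 5.811 m².
T⁴ = P/(εσA) + T_w⁴ = 160/(0.35·5.67×10⁻⁸·5.811) + (180)⁴
    = 1.388×10⁹ + 1.050×10⁹ = 2.437×10⁹ K⁴.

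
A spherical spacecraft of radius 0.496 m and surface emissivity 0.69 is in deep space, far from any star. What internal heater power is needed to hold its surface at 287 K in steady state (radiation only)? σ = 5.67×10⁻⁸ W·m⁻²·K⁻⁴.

P ≈ 821 W

P = εσ·4πr²·T⁴.
4πr² = 3.092 m²; T⁴ = 6.785×10⁹ K⁴.
P = 0.69·5.67×10⁻⁸·3.092·6.785×10⁹.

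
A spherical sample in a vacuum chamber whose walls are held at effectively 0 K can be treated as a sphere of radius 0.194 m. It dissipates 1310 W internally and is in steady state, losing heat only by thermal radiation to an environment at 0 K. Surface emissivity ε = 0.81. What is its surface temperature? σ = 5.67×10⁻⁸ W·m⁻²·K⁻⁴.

T ≈ 496 K

Steady state: internal power = radiated power, P = εσA T⁴.
Radiating area A = 4πr² = 0.4729 m².
T⁴ = P/(εσA) = 1310/(0.81·5.67×10⁻⁸·0.4729) = 6.031×10¹⁰ K⁴.
T = (6.031×10¹⁰)^(1/4).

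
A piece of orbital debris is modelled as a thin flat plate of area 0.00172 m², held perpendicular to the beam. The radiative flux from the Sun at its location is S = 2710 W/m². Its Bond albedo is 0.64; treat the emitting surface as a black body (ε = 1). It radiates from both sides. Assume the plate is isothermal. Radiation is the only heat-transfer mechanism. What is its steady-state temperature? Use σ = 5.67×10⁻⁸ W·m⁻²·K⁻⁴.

T ≈ 305 K

At equilibrium, absorbed power = emitted power.
Absorbing cross-section = A = 0.001720 m²; emitting surface = 2A = 0.003440 m² (ratio 2).
(1−a)S·A_cross = εσ·A_surf·T⁴  ⇒  T⁴ = (1−a)S/(2σ).
T⁴ = 0.360·2710/(2·5.67×10⁻⁸) = 8.603×10⁹ K⁴.
T = (8.603×10⁹)^(1/4).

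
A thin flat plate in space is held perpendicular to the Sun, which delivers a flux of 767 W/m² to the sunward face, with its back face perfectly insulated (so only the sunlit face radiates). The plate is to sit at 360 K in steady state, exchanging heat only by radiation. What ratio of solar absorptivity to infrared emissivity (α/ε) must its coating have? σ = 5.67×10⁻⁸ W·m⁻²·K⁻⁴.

Balance: αS·A = εσ·1A·T⁴ ⇒ α/ε = σT⁴/S.
α/ε = 5.67×10⁻⁸·(360)⁴/767 = 5.67×10⁻⁸·1.680×10¹⁰/767.

α/ε ≈ 1.24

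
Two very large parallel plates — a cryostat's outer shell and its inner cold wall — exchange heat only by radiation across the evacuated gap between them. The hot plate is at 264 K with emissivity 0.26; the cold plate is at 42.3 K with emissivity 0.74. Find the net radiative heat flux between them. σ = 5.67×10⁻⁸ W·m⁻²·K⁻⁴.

q ≈ 65.6 W/m²

For two infinite grey parallel plates, q = σ(T₁⁴ − T₂⁴)/(1/ε₁ + 1/ε₂ − 1).
T₁⁴ − T₂⁴ = 4.858×10⁹ − 3.202×10⁶ = 4.854×10⁹ K⁴.
1/ε₁ + 1/ε₂ − 1 = 3.846 + 1.351 − 1 = 4.198.
q = 5.67×10⁻⁸ × 4.854×10⁹ / 4.198.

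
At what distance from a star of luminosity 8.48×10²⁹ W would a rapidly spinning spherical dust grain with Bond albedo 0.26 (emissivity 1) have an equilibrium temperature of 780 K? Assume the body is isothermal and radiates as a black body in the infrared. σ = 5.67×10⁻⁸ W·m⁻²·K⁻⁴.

d ≈ 7.71×10¹¹ m

For an isothermal black-emitting sphere, (1−a)S·πr² = σ·4πr²·T⁴ ⇒ S = 4σT⁴/(1−a).
S = 4·5.67×10⁻⁸·(780)⁴/0.740 = 1.134×10⁵ W/m².
Flux falls as S = L/(4πd²), so d = √(L/(4πS)) = √(8.48×10²⁹/(4π·1.134×10⁵)).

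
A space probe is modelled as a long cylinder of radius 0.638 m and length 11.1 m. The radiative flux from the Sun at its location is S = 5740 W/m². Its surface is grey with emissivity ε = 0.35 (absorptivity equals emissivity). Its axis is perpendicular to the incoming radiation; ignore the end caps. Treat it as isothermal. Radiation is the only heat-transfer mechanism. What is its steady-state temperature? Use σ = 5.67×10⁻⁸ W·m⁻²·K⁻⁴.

At equilibrium, absorbed power = emitted power.
Absorbing cross-section = 2rL = 14.16 m²; emitting surface = 2πrL = 44.50 m² (ratio π).
εS·A_cross = εσ·A_surf·T⁴  ⇒  T⁴ = S/(πσ)   (ε cancels).
T⁴ = 5740/(π·5.67×10⁻⁸) = 3.222×10¹⁰ K⁴.
T = (3.222×10¹⁰)^(1/4).

T ≈ 424 K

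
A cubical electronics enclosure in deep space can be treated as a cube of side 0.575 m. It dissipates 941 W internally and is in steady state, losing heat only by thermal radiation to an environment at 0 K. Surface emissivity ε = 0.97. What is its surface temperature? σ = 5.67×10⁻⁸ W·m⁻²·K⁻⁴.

Steady state: internal power = radiated power, P = εσA T⁴.
Radiating area A = 6L² = 1.984 m².
T⁴ = P/(εσA) = 941/(0.97·5.67×10⁻⁸·1.984) = 8.625×10⁹ K⁴.
T = (8.625×10⁹)^(1/4).

T ≈ 305 K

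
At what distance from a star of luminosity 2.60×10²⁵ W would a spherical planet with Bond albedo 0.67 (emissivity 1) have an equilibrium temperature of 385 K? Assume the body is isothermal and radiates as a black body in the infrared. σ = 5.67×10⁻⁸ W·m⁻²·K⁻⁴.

For an isothermal black-emitting sphere, (1−a)S·πr² = σ·4πr²·T⁴ ⇒ S = 4σT⁴/(1−a).
S = 4·5.67×10⁻⁸·(385)⁴/0.330 = 15100 W/m².
Flux falls as S = L/(4πd²), so d = √(L/(4πS)) = √(2.60×10²⁵/(4π·15100)).

d ≈ 1.17×10¹⁰ m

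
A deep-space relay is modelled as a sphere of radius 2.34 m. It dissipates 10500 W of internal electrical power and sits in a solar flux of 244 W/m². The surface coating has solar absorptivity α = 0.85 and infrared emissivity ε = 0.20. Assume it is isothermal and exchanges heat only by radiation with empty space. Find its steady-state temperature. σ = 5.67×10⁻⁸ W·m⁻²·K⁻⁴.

T ≈ 366 K

At steady state, absorbed solar power + internal power = radiated power.
Absorbed: α·S·A_cross = 0.85·244·17.20 = 3568 W (cross-section πr²).
Total input = 3568 + 10500 = 14070 W.
Radiated: εσ·A_surf·T⁴ with A_surf = 4πr² = 68.81 m².
T⁴ = 14070/(0.20·5.67×10⁻⁸·68.81) = 1.803×10¹⁰ K⁴.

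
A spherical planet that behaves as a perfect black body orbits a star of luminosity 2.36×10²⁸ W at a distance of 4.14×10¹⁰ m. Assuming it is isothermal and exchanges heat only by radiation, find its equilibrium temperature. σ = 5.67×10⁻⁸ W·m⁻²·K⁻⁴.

First find the stellar flux at distance d: S = L/(4πd²) = 2.36×10²⁸/(4π·(4.14×10¹⁰)²) = 1.096×10⁶ W/m².
For an isothermal sphere, absorbed (1−a)S·πr² = emitted σ·4πr²·T⁴, so T⁴ = (1−a)S/(4σ).
T⁴ = 1.00·1.096×10⁶/(4·5.67×10⁻⁸) = 4.831×10¹² K⁴.

T ≈ 1480 K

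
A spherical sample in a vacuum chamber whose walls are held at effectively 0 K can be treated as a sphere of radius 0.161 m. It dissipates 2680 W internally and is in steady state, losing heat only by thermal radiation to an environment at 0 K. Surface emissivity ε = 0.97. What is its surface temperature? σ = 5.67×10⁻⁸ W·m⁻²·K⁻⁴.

T ≈ 622 K

Steady state: internal power = radiated power, P = εσA T⁴.
Radiating area A = 4πr² = 0.3257 m².
T⁴ = P/(εσA) = 2680/(0.97·5.67×10⁻⁸·0.3257) = 1.496×10¹¹ K⁴.
T = (1.496×10¹¹)^(1/4).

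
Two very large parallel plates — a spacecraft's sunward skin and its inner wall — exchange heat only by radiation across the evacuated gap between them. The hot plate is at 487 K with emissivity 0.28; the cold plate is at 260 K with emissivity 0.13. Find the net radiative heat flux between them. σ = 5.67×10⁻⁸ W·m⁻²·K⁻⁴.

For two infinite grey parallel plates, q = σ(T₁⁴ − T₂⁴)/(1/ε₁ + 1/ε₂ − 1).
T₁⁴ − T₂⁴ = 5.625×10¹⁰ − 4.570×10⁹ = 5.168×10¹⁰ K⁴.
1/ε₁ + 1/ε₂ − 1 = 3.571 + 7.692 − 1 = 10.26.
q = 5.67×10⁻⁸ × 5.168×10¹⁰ / 10.26.

q ≈ 285 W/m²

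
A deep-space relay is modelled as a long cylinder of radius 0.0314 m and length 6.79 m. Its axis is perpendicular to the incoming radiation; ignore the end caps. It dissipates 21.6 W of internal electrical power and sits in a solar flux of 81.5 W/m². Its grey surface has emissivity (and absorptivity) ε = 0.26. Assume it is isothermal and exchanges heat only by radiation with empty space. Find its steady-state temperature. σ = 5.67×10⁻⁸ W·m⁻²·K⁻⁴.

At steady state, absorbed solar power + internal power = radiated power.
Absorbed: α·S·A_cross = 0.26·81.5·0.4264 = 9.036 W (cross-section 2rL).
Total input = 9.036 + 21.6 = 30.64 W.
Radiated: εσ·A_surf·T⁴ with A_surf = 2πrL = 1.340 m².
T⁴ = 30.64/(0.26·5.67×10⁻⁸·1.340) = 1.551×10⁹ K⁴.

T ≈ 198 K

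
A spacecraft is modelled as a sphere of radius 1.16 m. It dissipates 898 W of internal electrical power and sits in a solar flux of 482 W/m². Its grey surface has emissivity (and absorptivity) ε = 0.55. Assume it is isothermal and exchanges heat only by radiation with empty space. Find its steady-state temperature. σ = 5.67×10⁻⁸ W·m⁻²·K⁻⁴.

T ≈ 249 K

At steady state, absorbed solar power + internal power = radiated power.
Absorbed: α·S·A_cross = 0.55·482·4.227 = 1121 W (cross-section πr²).
Total input = 1121 + 898 = 2019 W.
Radiated: εσ·A_surf·T⁴ with A_surf = 4πr² = 16.91 m².
T⁴ = 2019/(0.55·5.67×10⁻⁸·16.91) = 3.828×10⁹ K⁴.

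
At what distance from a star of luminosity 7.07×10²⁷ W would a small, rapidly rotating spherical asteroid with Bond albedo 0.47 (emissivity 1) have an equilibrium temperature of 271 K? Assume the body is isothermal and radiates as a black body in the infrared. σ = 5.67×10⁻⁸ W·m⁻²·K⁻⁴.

d ≈ 4.94×10¹¹ m

For an isothermal black-emitting sphere, (1−a)S·πr² = σ·4πr²·T⁴ ⇒ S = 4σT⁴/(1−a).
S = 4·5.67×10⁻⁸·(271)⁴/0.530 = 2308 W/m².
Flux falls as S = L/(4πd²), so d = √(L/(4πS)) = √(7.07×10²⁷/(4π·2308)).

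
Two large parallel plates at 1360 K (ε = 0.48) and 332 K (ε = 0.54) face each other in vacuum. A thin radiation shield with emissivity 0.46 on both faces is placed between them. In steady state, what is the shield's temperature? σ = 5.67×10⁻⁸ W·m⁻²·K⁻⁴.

T_s ≈ 1130 K

In steady state the net flux on the hot side equals that on the cold side.
σ(T₁⁴−T_s⁴)/D₁ = σ(T_s⁴−T₂⁴)/D₂, with D₁ = 1/ε₁+1/ε_s−1 = 3.257, D₂ = 1/ε_s+1/ε₂−1 = 3.026.
Solve for T_s⁴: T_s⁴ = (D₂·T₁⁴ + D₁·T₂⁴)/(D₁+D₂) = 1.654×10¹² K⁴.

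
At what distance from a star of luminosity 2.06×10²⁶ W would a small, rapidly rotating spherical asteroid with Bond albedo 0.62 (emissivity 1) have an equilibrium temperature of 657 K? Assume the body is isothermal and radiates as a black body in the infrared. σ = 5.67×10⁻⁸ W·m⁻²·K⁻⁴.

d ≈ 1.21×10¹⁰ m

For an isothermal black-emitting sphere, (1−a)S·πr² = σ·4πr²·T⁴ ⇒ S = 4σT⁴/(1−a).
S = 4·5.67×10⁻⁸·(657)⁴/0.380 = 1.112×10⁵ W/m².
Flux falls as S = L/(4πd²), so d = √(L/(4πS)) = √(2.06×10²⁶/(4π·1.112×10⁵)).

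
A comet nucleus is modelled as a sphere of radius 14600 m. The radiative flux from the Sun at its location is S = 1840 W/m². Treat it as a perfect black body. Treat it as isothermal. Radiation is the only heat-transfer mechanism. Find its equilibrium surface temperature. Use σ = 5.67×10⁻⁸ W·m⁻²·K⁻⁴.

At equilibrium, absorbed power = emitted power.
Absorbing cross-section = πr² = 6.697×10⁸ m²; emitting surface = 4πr² = 2.679×10⁹ m² (ratio 4).
S·A_cross = εσ·A_surf·T⁴  ⇒  T⁴ = S/(4σ).
T⁴ = 1.00·1840/(4·5.67×10⁻⁸) = 8.113×10⁹ K⁴.
T = (8.113×10⁹)^(1/4).

T ≈ 300 K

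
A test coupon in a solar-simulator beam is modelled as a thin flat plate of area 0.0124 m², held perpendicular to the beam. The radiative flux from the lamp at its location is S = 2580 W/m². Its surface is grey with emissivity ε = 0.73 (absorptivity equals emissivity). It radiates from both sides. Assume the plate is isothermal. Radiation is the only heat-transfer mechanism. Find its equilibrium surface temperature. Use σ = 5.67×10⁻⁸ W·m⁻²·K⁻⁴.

At equilibrium, absorbed power = emitted power.
Absorbing cross-section = A = 0.01240 m²; emitting surface = 2A = 0.02480 m² (ratio 2).
εS·A_cross = εσ·A_surf·T⁴  ⇒  T⁴ = S/(2σ)   (ε cancels).
T⁴ = 2580/(2·5.67×10⁻⁸) = 2.275×10¹⁰ K⁴.
T = (2.275×10¹⁰)^(1/4).

T ≈ 388 K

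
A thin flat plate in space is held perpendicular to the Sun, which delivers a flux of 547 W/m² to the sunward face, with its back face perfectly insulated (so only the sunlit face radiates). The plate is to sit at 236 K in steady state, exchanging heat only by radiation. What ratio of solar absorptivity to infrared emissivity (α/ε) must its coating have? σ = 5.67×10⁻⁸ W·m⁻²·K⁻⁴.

Balance: αS·A = εσ·1A·T⁴ ⇒ α/ε = σT⁴/S.
α/ε = 5.67×10⁻⁸·(236)⁴/547 = 5.67×10⁻⁸·3.102×10⁹/547.

α/ε ≈ 0.322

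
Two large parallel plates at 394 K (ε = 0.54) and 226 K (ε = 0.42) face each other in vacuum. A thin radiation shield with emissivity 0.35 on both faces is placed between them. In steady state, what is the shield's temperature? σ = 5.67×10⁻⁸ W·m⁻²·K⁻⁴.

In steady state the net flux on the hot side equals that on the cold side.
σ(T₁⁴−T_s⁴)/D₁ = σ(T_s⁴−T₂⁴)/D₂, with D₁ = 1/ε₁+1/ε_s−1 = 3.709, D₂ = 1/ε_s+1/ε₂−1 = 4.238.
Solve for T_s⁴: T_s⁴ = (D₂·T₁⁴ + D₁·T₂⁴)/(D₁+D₂) = 1.407×10¹⁰ K⁴.

T_s ≈ 344 K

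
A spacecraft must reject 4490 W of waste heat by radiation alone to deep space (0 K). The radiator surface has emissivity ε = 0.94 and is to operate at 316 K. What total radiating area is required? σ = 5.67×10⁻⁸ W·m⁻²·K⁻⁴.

P = εσA T⁴ ⇒ A = P/(εσT⁴).
T⁴ = 9.971×10⁹ K⁴.
A = 4490/(0.94 × 5.67×10⁻⁸ × 9.971×10⁹).

A ≈ 8.45 m²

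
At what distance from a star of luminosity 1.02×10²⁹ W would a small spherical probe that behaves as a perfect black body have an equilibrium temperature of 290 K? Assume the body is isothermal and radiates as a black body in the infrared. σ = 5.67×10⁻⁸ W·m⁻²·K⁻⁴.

For an isothermal black-emitting sphere, (1−a)S·πr² = σ·4πr²·T⁴ ⇒ S = 4σT⁴/(1−a).
S = 4·5.67×10⁻⁸·(290)⁴/1.00 = 1604 W/m².
Flux falls as S = L/(4πd²), so d = √(L/(4πS)) = √(1.02×10²⁹/(4π·1604)).

d ≈ 2.25×10¹² m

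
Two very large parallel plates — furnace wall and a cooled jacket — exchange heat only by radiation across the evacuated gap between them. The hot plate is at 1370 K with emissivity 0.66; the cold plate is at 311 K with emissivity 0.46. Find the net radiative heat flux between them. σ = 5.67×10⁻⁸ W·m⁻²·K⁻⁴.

For two infinite grey parallel plates, q = σ(T₁⁴ − T₂⁴)/(1/ε₁ + 1/ε₂ − 1).
T₁⁴ − T₂⁴ = 3.523×10¹² − 9.355×10⁹ = 3.513×10¹² K⁴.
1/ε₁ + 1/ε₂ − 1 = 1.515 + 2.174 − 1 = 2.689.
q = 5.67×10⁻⁸ × 3.513×10¹² / 2.689.

q ≈ 74100 W/m²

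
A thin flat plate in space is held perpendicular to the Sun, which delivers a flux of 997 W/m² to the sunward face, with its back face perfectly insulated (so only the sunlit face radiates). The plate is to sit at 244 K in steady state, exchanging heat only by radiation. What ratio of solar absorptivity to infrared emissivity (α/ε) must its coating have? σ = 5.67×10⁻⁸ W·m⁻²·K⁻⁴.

Balance: αS·A = εσ·1A·T⁴ ⇒ α/ε = σT⁴/S.
α/ε = 5.67×10⁻⁸·(244)⁴/997 = 5.67×10⁻⁸·3.545×10⁹/997.

α/ε ≈ 0.202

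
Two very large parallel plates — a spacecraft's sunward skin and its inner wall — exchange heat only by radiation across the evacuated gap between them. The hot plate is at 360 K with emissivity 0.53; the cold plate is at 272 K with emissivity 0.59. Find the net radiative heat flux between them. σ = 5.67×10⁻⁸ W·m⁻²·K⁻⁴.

For two infinite grey parallel plates, q = σ(T₁⁴ − T₂⁴)/(1/ε₁ + 1/ε₂ − 1).
T₁⁴ − T₂⁴ = 1.680×10¹⁰ − 5.474×10⁹ = 1.132×10¹⁰ K⁴.
1/ε₁ + 1/ε₂ − 1 = 1.887 + 1.695 − 1 = 2.582.
q = 5.67×10⁻⁸ × 1.132×10¹⁰ / 2.582.

q ≈ 249 W/m²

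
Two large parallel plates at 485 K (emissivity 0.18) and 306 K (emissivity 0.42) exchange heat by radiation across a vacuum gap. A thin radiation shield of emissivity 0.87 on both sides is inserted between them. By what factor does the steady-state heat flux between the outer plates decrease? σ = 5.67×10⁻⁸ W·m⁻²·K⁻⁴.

factor ≈ 1.19

Without shield: q₀ = σΔ(T⁴)/(1/ε₁+1/ε₂−1) with denominator 6.937.
With shield the two gaps are in series; the resistances add: (1/ε₁+1/ε_s−1)+(1/ε_s+1/ε₂−1) = 5.705+2.530 = 8.235.
Heat-flux ratio q₀/q = 8.235/6.937.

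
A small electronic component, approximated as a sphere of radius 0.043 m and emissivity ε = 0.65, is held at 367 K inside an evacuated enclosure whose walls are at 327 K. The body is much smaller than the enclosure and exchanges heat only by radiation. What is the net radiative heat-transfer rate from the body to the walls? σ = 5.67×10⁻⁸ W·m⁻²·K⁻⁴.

For a small grey body in a large enclosure: P_net = εσA(T_body⁴ − T_wall⁴).
A = 4πr² = 0.02324 m²; T_body⁴ − T_wall⁴ = 1.814×10¹⁰ − 1.143×10¹⁰ = 6.707×10⁹ K⁴.
|P_net| = 0.65·5.67×10⁻⁸·0.02324·6.707×10⁹.

P_net ≈ 5.74 W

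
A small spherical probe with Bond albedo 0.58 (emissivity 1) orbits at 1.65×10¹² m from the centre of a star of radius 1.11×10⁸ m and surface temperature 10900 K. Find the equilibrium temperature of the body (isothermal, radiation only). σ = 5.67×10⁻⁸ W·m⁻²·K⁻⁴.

T ≈ 50.9 K

The star's surface emits σT_*⁴; at distance d the flux is S = σT_*⁴(R_*/d)².
S = 5.67×10⁻⁸·(10900)⁴·(1.11×10⁸/1.65×10¹²)² = 3.622 W/m².
For an isothermal sphere T⁴ = (1−a)S/(4σ) = 6.708×10⁶ K⁴.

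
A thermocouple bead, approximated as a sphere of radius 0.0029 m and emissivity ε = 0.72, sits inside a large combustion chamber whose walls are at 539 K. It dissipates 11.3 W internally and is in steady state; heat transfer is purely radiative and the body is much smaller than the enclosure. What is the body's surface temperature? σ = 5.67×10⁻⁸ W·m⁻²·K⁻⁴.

For a small grey body in a large enclosure, net radiated power = εσA(T⁴ − T_w⁴).
Steady state: P = εσA(T⁴ − T_w⁴) with A = 4πr² = 1.057×10⁻⁴ m².
T⁴ = P/(εσA) + T_w⁴ = 11.3/(0.72·5.67×10⁻⁸·1.057×10⁻⁴) + (539)⁴
    = 2.619×10¹² + 8.440×10¹⁰ = 2.704×10¹² K⁴.

T ≈ 1280 K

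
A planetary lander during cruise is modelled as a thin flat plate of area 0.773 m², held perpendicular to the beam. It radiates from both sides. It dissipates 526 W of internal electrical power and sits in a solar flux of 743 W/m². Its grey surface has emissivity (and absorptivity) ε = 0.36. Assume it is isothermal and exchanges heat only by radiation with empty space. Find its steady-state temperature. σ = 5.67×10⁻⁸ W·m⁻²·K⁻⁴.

At steady state, absorbed solar power + internal power = radiated power.
Absorbed: α·S·A_cross = 0.36·743·0.7730 = 206.8 W (cross-section A).
Total input = 206.8 + 526 = 732.8 W.
Radiated: εσ·A_surf·T⁴ with A_surf = 2A = 1.546 m².
T⁴ = 732.8/(0.36·5.67×10⁻⁸·1.546) = 2.322×10¹⁰ K⁴.

T ≈ 390 K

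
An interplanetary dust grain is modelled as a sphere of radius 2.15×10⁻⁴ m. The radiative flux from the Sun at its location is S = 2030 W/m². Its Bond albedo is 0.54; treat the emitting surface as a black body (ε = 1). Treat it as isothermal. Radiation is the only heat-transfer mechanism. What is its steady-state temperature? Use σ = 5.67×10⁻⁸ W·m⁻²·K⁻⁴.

T ≈ 253 K

At equilibrium, absorbed power = emitted power.
Absorbing cross-section = πr² = 1.452×10⁻⁷ m²; emitting surface = 4πr² = 5.809×10⁻⁷ m² (ratio 4).
(1−a)S·A_cross = εσ·A_surf·T⁴  ⇒  T⁴ = (1−a)S/(4σ).
T⁴ = 0.460·2030/(4·5.67×10⁻⁸) = 4.117×10⁹ K⁴.
T = (4.117×10⁹)^(1/4).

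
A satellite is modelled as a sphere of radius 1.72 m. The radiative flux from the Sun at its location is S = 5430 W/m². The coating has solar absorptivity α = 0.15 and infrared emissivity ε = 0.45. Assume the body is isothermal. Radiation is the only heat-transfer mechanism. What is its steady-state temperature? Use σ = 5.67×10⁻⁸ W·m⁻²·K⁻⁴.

At equilibrium, absorbed power = emitted power.
Absorbing cross-section = πr² = 9.294 m²; emitting surface = 4πr² = 37.18 m² (ratio 4).
αS·A_cross = εσ·A_surf·T⁴  ⇒  T⁴ = αS/(ε·4σ).
T⁴ = 0.150·5430/(0.45·4·5.67×10⁻⁸) = 7.981×10⁹ K⁴.
T = (7.981×10⁹)^(1/4).

T ≈ 299 K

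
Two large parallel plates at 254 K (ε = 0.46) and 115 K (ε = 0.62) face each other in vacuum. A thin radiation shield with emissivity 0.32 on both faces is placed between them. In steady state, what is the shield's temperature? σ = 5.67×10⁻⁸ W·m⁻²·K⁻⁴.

In steady state the net flux on the hot side equals that on the cold side.
σ(T₁⁴−T_s⁴)/D₁ = σ(T_s⁴−T₂⁴)/D₂, with D₁ = 1/ε₁+1/ε_s−1 = 4.299, D₂ = 1/ε_s+1/ε₂−1 = 3.738.
Solve for T_s⁴: T_s⁴ = (D₂·T₁⁴ + D₁·T₂⁴)/(D₁+D₂) = 2.029×10⁹ K⁴.

T_s ≈ 212 K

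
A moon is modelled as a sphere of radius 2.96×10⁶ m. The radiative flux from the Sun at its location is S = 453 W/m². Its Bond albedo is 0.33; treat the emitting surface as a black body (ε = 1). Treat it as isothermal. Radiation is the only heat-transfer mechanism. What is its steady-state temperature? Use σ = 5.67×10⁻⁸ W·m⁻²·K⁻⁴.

At equilibrium, absorbed power = emitted power.
Absorbing cross-section = πr² = 2.753×10¹³ m²; emitting surface = 4πr² = 1.101×10¹⁴ m² (ratio 4).
(1−a)S·A_cross = εσ·A_surf·T⁴  ⇒  T⁴ = (1−a)S/(4σ).
T⁴ = 0.670·453/(4·5.67×10⁻⁸) = 1.338×10⁹ K⁴.
T = (1.338×10⁹)^(1/4).

T ≈ 191 K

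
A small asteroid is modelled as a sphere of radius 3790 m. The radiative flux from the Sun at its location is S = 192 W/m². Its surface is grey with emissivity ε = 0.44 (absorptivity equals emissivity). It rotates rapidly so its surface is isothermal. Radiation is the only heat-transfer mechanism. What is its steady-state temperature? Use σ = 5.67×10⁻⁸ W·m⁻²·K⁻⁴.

T ≈ 171 K

At equilibrium, absorbed power = emitted power.
Absorbing cross-section = πr² = 4.513×10⁷ m²; emitting surface = 4πr² = 1.805×10⁸ m² (ratio 4).
εS·A_cross = εσ·A_surf·T⁴  ⇒  T⁴ = S/(4σ)   (ε cancels).
T⁴ = 192/(4·5.67×10⁻⁸) = 8.466×10⁸ K⁴.
T = (8.466×10⁸)^(1/4).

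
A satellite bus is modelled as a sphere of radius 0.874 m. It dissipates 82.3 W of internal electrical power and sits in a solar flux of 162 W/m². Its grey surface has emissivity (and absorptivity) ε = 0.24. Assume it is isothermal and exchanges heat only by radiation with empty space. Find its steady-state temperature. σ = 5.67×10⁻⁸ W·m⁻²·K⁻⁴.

T ≈ 191 K

At steady state, absorbed solar power + internal power = radiated power.
Absorbed: α·S·A_cross = 0.24·162·2.400 = 93.30 W (cross-section πr²).
Total input = 93.30 + 82.3 = 175.6 W.
Radiated: εσ·A_surf·T⁴ with A_surf = 4πr² = 9.599 m².
T⁴ = 175.6/(0.24·5.67×10⁻⁸·9.599) = 1.344×10⁹ K⁴.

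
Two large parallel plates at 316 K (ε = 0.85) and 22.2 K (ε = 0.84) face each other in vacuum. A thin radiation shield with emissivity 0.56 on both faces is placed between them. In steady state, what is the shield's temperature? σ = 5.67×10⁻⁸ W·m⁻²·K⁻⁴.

In steady state the net flux on the hot side equals that on the cold side.
σ(T₁⁴−T_s⁴)/D₁ = σ(T_s⁴−T₂⁴)/D₂, with D₁ = 1/ε₁+1/ε_s−1 = 1.962, D₂ = 1/ε_s+1/ε₂−1 = 1.976.
Solve for T_s⁴: T_s⁴ = (D₂·T₁⁴ + D₁·T₂⁴)/(D₁+D₂) = 5.003×10⁹ K⁴.

T_s ≈ 266 K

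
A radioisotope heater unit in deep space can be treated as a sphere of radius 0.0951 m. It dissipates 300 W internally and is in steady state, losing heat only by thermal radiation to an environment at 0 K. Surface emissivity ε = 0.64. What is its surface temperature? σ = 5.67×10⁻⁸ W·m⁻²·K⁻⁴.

Steady state: internal power = radiated power, P = εσA T⁴.
Radiating area A = 4πr² = 0.1137 m².
T⁴ = P/(εσA) = 300/(0.64·5.67×10⁻⁸·0.1137) = 7.274×10¹⁰ K⁴.
T = (7.274×10¹⁰)^(1/4).

T ≈ 519 K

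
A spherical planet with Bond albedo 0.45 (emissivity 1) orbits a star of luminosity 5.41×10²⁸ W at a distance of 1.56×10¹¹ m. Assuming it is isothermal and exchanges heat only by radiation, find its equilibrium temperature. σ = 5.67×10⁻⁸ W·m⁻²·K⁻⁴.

First find the stellar flux at distance d: S = L/(4πd²) = 5.41×10²⁸/(4π·(1.56×10¹¹)²) = 1.769×10⁵ W/m².
For an isothermal sphere, absorbed (1−a)S·πr² = emitted σ·4πr²·T⁴, so T⁴ = (1−a)S/(4σ).
T⁴ = 0.550·1.769×10⁵/(4·5.67×10⁻⁸) = 4.290×10¹¹ K⁴.

T ≈ 809 K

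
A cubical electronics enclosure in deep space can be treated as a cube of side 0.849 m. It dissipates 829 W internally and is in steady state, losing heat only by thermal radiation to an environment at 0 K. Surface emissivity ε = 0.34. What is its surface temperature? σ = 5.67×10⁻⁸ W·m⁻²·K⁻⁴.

Steady state: internal power = radiated power, P = εσA T⁴.
Radiating area A = 6L² = 4.325 m².
T⁴ = P/(εσA) = 829/(0.34·5.67×10⁻⁸·4.325) = 9.943×10⁹ K⁴.
T = (9.943×10⁹)^(1/4).

T ≈ 316 K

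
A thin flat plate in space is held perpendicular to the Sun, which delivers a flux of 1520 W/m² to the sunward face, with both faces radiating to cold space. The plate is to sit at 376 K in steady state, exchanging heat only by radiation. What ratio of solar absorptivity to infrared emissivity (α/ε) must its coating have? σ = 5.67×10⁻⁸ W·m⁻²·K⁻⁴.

Balance: αS·A = εσ·2A·T⁴ ⇒ α/ε = 2σT⁴/S.
α/ε = 2·5.67×10⁻⁸·(376)⁴/1520 = 2·5.67×10⁻⁸·1.999×10¹⁰/1520.

α/ε ≈ 1.49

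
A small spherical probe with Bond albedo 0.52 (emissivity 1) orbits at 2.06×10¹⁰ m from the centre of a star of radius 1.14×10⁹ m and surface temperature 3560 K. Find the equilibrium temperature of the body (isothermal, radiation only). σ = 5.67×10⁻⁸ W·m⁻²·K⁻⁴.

T ≈ 493 K

The star's surface emits σT_*⁴; at distance d the flux is S = σT_*⁴(R_*/d)².
S = 5.67×10⁻⁸·(3560)⁴·(1.14×10⁹/2.06×10¹⁰)² = 27890 W/m².
For an isothermal sphere T⁴ = (1−a)S/(4σ) = 5.903×10¹⁰ K⁴.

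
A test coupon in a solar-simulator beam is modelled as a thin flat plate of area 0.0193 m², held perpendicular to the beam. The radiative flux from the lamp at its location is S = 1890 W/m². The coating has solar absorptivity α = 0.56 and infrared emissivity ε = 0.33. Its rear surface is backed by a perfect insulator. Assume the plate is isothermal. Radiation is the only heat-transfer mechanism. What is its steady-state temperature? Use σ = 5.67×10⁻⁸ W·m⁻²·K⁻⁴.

At equilibrium, absorbed power = emitted power.
Absorbing cross-section = A = 0.01930 m²; emitting surface = A = 0.01930 m² (ratio 1).
αS·A_cross = εσ·A_surf·T⁴  ⇒  T⁴ = αS/(ε·1σ).
T⁴ = 0.560·1890/(0.33·1·5.67×10⁻⁸) = 5.657×10¹⁰ K⁴.
T = (5.657×10¹⁰)^(1/4).

T ≈ 488 K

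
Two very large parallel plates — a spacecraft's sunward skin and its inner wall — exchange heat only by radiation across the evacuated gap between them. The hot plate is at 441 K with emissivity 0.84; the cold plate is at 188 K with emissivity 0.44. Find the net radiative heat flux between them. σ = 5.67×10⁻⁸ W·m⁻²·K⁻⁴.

For two infinite grey parallel plates, q = σ(T₁⁴ − T₂⁴)/(1/ε₁ + 1/ε₂ − 1).
T₁⁴ − T₂⁴ = 3.782×10¹⁰ − 1.249×10⁹ = 3.657×10¹⁰ K⁴.
1/ε₁ + 1/ε₂ − 1 = 1.190 + 2.273 − 1 = 2.463.
q = 5.67×10⁻⁸ × 3.657×10¹⁰ / 2.463.

q ≈ 842 W/m²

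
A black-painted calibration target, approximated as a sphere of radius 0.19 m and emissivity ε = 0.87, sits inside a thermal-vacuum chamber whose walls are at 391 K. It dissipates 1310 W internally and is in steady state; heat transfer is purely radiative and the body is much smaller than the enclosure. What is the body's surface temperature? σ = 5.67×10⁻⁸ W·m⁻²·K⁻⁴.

For a small grey body in a large enclosure, net radiated power = εσA(T⁴ − T_w⁴).
Steady state: P = εσA(T⁴ − T_w⁴) with A = 4πr² = 0.4536 m².
T⁴ = P/(εσA) + T_w⁴ = 1310/(0.87·5.67×10⁻⁸·0.4536) + (391)⁴
    = 5.854×10¹⁰ + 2.337×10¹⁰ = 8.191×10¹⁰ K⁴.

T ≈ 535 K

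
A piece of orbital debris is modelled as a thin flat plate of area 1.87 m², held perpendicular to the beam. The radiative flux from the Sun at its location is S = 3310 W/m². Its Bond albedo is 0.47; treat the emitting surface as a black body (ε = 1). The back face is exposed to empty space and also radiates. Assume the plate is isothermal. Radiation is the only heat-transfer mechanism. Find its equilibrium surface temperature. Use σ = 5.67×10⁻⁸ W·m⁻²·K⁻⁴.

At equilibrium, absorbed power = emitted power.
Absorbing cross-section = A = 1.870 m²; emitting surface = 2A = 3.740 m² (ratio 2).
(1−a)S·A_cross = εσ·A_surf·T⁴  ⇒  T⁴ = (1−a)S/(2σ).
T⁴ = 0.530·3310/(2·5.67×10⁻⁸) = 1.547×10¹⁰ K⁴.
T = (1.547×10¹⁰)^(1/4).

T ≈ 353 K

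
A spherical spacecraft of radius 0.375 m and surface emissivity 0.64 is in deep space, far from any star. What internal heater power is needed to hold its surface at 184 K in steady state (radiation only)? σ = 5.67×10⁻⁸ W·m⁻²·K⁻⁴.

P = εσ·4πr²·T⁴.
4πr² = 1.767 m²; T⁴ = 1.146×10⁹ K⁴.
P = 0.64·5.67×10⁻⁸·1.767·1.146×10⁹.

P ≈ 73.5 W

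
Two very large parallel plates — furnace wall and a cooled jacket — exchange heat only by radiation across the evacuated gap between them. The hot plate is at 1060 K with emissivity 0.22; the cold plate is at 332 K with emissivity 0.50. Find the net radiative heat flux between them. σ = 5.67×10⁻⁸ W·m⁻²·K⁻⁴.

For two infinite grey parallel plates, q = σ(T₁⁴ − T₂⁴)/(1/ε₁ + 1/ε₂ − 1).
T₁⁴ − T₂⁴ = 1.262×10¹² − 1.215×10¹⁰ = 1.250×10¹² K⁴.
1/ε₁ + 1/ε₂ − 1 = 4.545 + 2.000 − 1 = 5.545.
q = 5.67×10⁻⁸ × 1.250×10¹² / 5.545.

q ≈ 12800 W/m²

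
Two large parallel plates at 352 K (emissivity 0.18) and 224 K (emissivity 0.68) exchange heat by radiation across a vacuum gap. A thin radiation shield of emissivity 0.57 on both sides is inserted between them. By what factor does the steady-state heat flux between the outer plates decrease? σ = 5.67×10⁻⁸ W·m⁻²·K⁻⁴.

Without shield: q₀ = σΔ(T⁴)/(1/ε₁+1/ε₂−1) with denominator 6.026.
With shield the two gaps are in series; the resistances add: (1/ε₁+1/ε_s−1)+(1/ε_s+1/ε₂−1) = 6.310+2.225 = 8.535.
Heat-flux ratio q₀/q = 8.535/6.026.

factor ≈ 1.42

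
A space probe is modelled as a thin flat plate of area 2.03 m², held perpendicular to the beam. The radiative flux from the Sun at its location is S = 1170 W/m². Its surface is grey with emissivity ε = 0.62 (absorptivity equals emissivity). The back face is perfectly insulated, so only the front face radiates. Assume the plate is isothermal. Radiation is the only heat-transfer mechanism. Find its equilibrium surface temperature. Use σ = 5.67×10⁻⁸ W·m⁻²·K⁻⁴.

At equilibrium, absorbed power = emitted power.
Absorbing cross-section = A = 2.030 m²; emitting surface = A = 2.030 m² (ratio 1).
εS·A_cross = εσ·A_surf·T⁴  ⇒  T⁴ = S/(1σ)   (ε cancels).
T⁴ = 1170/(1·5.67×10⁻⁸) = 2.063×10¹⁰ K⁴.
T = (2.063×10¹⁰)^(1/4).

T ≈ 379 K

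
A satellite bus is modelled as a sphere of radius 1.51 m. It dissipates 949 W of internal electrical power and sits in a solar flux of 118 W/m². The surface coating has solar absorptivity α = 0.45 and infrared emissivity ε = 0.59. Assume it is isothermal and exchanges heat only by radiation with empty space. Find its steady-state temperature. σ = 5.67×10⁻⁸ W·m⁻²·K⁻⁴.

At steady state, absorbed solar power + internal power = radiated power.
Absorbed: α·S·A_cross = 0.45·118·7.163 = 380.4 W (cross-section πr²).
Total input = 380.4 + 949 = 1329 W.
Radiated: εσ·A_surf·T⁴ with A_surf = 4πr² = 28.65 m².
T⁴ = 1329/(0.59·5.67×10⁻⁸·28.65) = 1.387×10⁹ K⁴.

T ≈ 193 K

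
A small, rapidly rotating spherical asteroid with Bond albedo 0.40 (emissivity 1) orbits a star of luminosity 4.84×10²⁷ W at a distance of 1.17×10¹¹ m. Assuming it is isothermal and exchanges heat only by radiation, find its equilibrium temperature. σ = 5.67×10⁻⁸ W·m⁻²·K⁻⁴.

T ≈ 522 K

First find the stellar flux at distance d: S = L/(4πd²) = 4.84×10²⁷/(4π·(1.17×10¹¹)²) = 28140 W/m².
For an isothermal sphere, absorbed (1−a)S·πr² = emitted σ·4πr²·T⁴, so T⁴ = (1−a)S/(4σ).
T⁴ = 0.600·28140/(4·5.67×10⁻⁸) = 7.443×10¹⁰ K⁴.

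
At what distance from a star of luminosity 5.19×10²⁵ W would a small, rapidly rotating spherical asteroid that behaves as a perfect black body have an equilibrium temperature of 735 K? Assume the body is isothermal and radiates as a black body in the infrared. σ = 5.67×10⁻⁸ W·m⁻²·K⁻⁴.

For an isothermal black-emitting sphere, (1−a)S·πr² = σ·4πr²·T⁴ ⇒ S = 4σT⁴/(1−a).
S = 4·5.67×10⁻⁸·(735)⁴/1.00 = 66190 W/m².
Flux falls as S = L/(4πd²), so d = √(L/(4πS)) = √(5.19×10²⁵/(4π·66190)).

d ≈ 7.90×10⁹ m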